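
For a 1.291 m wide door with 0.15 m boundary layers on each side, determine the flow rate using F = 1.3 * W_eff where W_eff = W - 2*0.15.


W_eff = 1.291 - 0.30 = 0.991 m
F = 1.3 * 0.991 = 1.2883 persons/s

1.2883 persons/s


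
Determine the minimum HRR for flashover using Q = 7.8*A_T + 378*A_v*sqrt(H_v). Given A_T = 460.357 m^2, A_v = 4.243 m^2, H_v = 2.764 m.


7.8*A_T = 3590.8
sqrt(H_v) = 1.6625
378*A_v*sqrt(H_v) = 2666.5
Q = 3590.8 + 2666.5 = 6257.2 kW

6257.2 kW


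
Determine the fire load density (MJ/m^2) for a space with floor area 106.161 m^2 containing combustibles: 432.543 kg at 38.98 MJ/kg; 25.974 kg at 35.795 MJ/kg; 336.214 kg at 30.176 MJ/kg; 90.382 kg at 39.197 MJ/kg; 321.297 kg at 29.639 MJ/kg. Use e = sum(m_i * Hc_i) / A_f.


Total energy = 432.543*38.98 + 25.974*35.795 + 336.214*30.176 + 90.382*39.197 + 321.297*29.639
= 16860.53 + 929.7393 + 10145.59 + 3542.703 + 9522.922
= 41001.48 MJ
e = 41001.48 / 106.161 = 386.22 MJ/m^2

386.22 MJ/m^2


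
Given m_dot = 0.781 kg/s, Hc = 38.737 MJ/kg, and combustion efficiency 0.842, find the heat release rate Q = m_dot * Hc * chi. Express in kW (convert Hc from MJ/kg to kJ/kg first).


Hc = 38.737 MJ/kg = 38.737 * 1000 kJ/kg = 38737 kJ/kg
Q = 0.781 kg/s * 38737 kJ/kg * 0.842 = 25474 kW

25474 kW


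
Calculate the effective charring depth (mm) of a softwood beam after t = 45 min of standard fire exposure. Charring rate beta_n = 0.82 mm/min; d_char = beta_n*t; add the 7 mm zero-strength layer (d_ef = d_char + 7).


d_char = 0.82 * 45 = 36.9 mm
d_ef = 36.9 + 1.0*7 = 43.9 mm

43.9 mm


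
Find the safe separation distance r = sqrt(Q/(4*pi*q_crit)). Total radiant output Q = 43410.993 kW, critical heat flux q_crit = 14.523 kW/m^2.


4*pi*q_crit = 182.50
Q/(4*pi*q_crit) = 237.87
r = sqrt(237.87) = 15.423 m

15.423 m


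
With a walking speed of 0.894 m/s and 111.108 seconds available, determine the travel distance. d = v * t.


d = 0.894 * 111.108 = 99.331 m

99.331 m


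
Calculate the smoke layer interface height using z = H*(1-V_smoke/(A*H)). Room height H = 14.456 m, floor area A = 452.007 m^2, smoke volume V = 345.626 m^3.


V/(A*H) = 0.052895
1 - 0.052895 = 0.94711
z = 14.456 * 0.94711 = 13.691 m

13.691 m


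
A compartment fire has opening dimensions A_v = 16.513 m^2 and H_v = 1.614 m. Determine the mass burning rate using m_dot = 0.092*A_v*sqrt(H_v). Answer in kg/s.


sqrt(H_v) = 1.2704
m_dot = 0.092 * 16.513 * 1.2704 = 1.9300 kg/s

1.9300 kg/s


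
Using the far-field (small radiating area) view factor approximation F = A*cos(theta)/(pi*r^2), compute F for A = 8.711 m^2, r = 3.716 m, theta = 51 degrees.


cos(51 deg) = 0.62932
pi*r^2 = 43.381
F = 8.711 * 0.62932 / 43.381 = 0.12637

0.12637


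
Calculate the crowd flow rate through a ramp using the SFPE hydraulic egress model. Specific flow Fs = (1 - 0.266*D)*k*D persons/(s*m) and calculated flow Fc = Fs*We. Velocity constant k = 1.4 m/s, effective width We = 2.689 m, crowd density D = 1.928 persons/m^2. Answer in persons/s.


1 - 0.266*D = 1 - 0.266*1.928 = 0.48715
Fs = 0.48715 * 1.4 * 1.928 = 1.3149 persons/(s*m)
Fc = 1.3149 * 2.689 = 3.5358 persons/s

3.5358 persons/s


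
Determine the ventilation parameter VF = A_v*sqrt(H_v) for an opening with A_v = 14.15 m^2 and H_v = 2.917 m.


sqrt(H_v) = 1.7079
VF = 14.15 * 1.7079 = 24.167 m^(5/2)

24.167 m^(5/2)


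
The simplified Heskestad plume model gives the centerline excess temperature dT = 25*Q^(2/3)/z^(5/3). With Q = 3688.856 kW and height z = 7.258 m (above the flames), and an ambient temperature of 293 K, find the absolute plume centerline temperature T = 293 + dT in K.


Q^(2/3) = 238.74
z^(5/3) = 27.208
dT = 25 * 238.74 / 27.208 = 219.37 K
T = 293 + 219.37 = 512.37 K

512.37 K


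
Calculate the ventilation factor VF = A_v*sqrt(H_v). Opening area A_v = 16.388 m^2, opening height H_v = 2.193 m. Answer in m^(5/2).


sqrt(H_v) = 1.4809
VF = 16.388 * 1.4809 = 24.269 m^(5/2)

24.269 m^(5/2)


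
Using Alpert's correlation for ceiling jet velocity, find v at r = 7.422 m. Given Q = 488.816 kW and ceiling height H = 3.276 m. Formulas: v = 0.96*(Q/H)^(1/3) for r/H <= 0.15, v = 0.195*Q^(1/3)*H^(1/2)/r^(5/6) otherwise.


r/H = 7.422 / 3.276 = 2.2656
r/H > 0.15, so v = 0.195*Q^(1/3)*H^(1/2)/r^(5/6)
Q^(1/3) = 7.8774
H^(1/2) = 1.8100
r^(5/6) = 5.3142
v = 0.195 * 7.8774 * 1.8100 / 5.3142 = 0.52318 m/s

0.52318 m/s


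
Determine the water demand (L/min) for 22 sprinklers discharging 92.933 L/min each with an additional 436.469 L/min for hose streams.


Sprinkler demand = 22 * 92.933 = 2044.526 L/min
Total = 2044.526 + 436.469 = 2480.995 L/min

2480.995 L/min


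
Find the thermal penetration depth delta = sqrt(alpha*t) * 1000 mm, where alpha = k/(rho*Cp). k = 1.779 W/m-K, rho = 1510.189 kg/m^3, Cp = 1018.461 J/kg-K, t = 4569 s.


alpha = 1.779 / (1510.189 * 1018.461) = 1.1566e-06 m^2/s
alpha * t = 0.0052847
delta = sqrt(0.0052847) * 1000 = 72.696 mm

72.696 mm


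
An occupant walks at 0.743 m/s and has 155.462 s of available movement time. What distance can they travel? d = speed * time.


d = 0.743 * 155.462 = 115.51 m

115.51 m


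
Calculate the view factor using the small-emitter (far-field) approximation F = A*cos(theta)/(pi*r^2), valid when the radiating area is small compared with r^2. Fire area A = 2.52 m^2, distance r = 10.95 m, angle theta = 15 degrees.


cos(15 deg) = 0.96593
pi*r^2 = 376.68
F = 2.52 * 0.96593 / 376.68 = 0.0064620

0.0064620


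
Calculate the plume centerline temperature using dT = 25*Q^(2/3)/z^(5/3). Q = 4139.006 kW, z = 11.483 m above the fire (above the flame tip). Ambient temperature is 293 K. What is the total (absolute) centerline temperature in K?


Q^(2/3) = 257.79
z^(5/3) = 58.447
dT = 25 * 257.79 / 58.447 = 110.27 K
T = 293 + 110.27 = 403.27 K

403.27 K


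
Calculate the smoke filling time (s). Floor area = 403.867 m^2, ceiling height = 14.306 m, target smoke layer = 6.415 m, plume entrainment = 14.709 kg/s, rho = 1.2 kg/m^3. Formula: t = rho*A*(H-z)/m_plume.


H - z = 7.891 m
t = 1.2 * 403.867 * 7.891 / 14.709 = 260.00 s

260.00 s


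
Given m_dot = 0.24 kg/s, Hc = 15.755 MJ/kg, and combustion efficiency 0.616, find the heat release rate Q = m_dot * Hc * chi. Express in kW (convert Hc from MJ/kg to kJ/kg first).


Hc = 15.755 MJ/kg = 15.755 * 1000 kJ/kg = 15755 kJ/kg
Q = 0.24 kg/s * 15755 kJ/kg * 0.616 = 2329.2 kW

2329.2 kW


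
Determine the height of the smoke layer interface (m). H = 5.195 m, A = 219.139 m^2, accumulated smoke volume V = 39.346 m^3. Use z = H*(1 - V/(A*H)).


V/(A*H) = 0.034562
1 - 0.034562 = 0.96544
z = 5.195 * 0.96544 = 5.0155 m

5.0155 m


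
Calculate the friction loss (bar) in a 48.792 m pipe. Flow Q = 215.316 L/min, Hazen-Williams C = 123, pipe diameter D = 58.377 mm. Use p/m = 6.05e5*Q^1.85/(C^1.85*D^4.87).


Q^1.85 = 20711
C^1.85 = 7350.6
D^4.87 = 3.9957e+08
p/m = 0.0042660 bar/m
p_total = 0.0042660 * 48.792 = 0.20815 bar

0.20815 bar


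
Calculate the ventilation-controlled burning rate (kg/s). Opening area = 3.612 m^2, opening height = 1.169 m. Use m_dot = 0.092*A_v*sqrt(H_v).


sqrt(H_v) = 1.0812
m_dot = 0.092 * 3.612 * 1.0812 = 0.35929 kg/s

0.35929 kg/s


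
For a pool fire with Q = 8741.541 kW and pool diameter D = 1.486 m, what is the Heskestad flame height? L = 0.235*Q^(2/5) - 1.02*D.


Q^(2/5) = 37.726
0.235 * Q^(2/5) = 8.8655
1.02 * D = 1.5157
L = 7.3498 m

7.3498 m


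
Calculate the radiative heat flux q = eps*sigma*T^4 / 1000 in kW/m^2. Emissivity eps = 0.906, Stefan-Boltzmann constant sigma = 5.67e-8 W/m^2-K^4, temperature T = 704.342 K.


T^4 = 2.4611e+11
q = 0.906 * 5.67e-8 * 2.4611e+11 / 1000 = 12.643 kW/m^2

12.643 kW/m^2


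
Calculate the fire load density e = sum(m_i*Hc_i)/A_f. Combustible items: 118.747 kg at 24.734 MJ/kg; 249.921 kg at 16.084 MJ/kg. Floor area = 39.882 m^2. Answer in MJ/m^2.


Total energy = 118.747*24.734 + 249.921*16.084
= 2937.088 + 4019.729
= 6956.818 MJ
e = 6956.818 / 39.882 = 174.44 MJ/m^2

174.44 MJ/m^2


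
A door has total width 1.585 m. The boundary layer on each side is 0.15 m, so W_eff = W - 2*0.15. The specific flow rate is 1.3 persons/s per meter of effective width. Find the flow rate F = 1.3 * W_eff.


W_eff = 1.585 - 0.30 = 1.285 m
F = 1.3 * 1.285 = 1.6705 persons/s

1.6705 persons/s


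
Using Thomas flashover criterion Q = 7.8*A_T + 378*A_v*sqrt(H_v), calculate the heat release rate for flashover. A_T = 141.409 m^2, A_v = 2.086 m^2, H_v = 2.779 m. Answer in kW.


7.8*A_T = 1103.0
sqrt(H_v) = 1.6670
378*A_v*sqrt(H_v) = 1314.5
Q = 1103.0 + 1314.5 = 2417.5 kW

2417.5 kW


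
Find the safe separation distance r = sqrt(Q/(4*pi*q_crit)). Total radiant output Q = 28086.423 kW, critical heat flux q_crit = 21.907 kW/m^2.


4*pi*q_crit = 275.29
Q/(4*pi*q_crit) = 102.02
r = sqrt(102.02) = 10.101 m

10.101 m


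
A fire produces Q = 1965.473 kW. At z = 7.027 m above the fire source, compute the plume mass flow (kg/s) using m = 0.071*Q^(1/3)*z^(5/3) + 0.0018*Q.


Q^(1/3) = 12.526
z^(5/3) = 25.780
First term = 0.071 * 12.526 * 25.780 = 22.928
Second term = 0.0018 * 1965.473 = 3.5379
m = 26.466 kg/s

26.466 kg/s


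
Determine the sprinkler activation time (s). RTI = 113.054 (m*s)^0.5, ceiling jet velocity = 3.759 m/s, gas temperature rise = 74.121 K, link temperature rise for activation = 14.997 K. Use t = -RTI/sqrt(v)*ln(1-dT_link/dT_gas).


dT_link/dT_gas = 0.20233
ln(1 - 0.20233) = -0.22606
t = -113.054 / sqrt(3.759) * -0.22606 = 13.182 s

13.182 s


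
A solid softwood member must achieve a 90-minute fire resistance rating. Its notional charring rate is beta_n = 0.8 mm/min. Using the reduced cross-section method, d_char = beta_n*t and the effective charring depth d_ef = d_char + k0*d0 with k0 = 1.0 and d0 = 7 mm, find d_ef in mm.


d_char = 0.8 * 90 = 72 mm
d_ef = 72 + 1.0*7 = 79 mm

79 mm


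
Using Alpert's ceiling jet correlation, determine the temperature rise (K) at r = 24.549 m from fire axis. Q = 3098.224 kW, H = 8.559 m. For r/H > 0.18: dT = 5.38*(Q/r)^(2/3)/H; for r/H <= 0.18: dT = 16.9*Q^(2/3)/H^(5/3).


r/H = 24.549 / 8.559 = 2.8682
r/H > 0.18, so dT = 5.38*(Q/r)^(2/3)/H
Q/r = 126.21
(Q/r)^(2/3) = 25.161
dT = 5.38 * 25.161 / 8.559 = 15.815 K

15.815 K


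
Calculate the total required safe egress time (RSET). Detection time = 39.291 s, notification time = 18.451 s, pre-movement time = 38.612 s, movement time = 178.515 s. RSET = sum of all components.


Total = 39.291 + 18.451 + 38.612 + 178.515 = 274.869 s

274.869 s


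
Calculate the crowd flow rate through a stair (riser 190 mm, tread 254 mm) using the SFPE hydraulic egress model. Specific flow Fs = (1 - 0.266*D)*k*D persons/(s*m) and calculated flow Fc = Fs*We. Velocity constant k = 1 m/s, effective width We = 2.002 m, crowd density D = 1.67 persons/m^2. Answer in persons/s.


1 - 0.266*D = 1 - 0.266*1.67 = 0.55578
Fs = 0.55578 * 1 * 1.67 = 0.92815 persons/(s*m)
Fc = 0.92815 * 2.002 = 1.8582 persons/s

1.8582 persons/s


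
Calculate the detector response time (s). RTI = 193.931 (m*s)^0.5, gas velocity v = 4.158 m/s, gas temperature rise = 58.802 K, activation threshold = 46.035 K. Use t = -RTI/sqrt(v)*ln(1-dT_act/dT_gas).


dT_act/dT_gas = 0.78288
ln(1 - 0.78288) = -1.5273
t = -193.931 / sqrt(4.158) * -1.5273 = 145.26 s

145.26 s


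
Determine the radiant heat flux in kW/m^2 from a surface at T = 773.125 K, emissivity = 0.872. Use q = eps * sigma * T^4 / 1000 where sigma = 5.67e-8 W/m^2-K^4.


T^4 = 3.5727e+11
q = 0.872 * 5.67e-8 * 3.5727e+11 / 1000 = 17.664 kW/m^2

17.664 kW/m^2


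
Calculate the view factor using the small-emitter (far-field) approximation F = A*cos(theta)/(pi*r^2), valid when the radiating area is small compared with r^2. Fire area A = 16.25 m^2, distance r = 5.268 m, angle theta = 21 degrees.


cos(21 deg) = 0.93358
pi*r^2 = 87.185
F = 16.25 * 0.93358 / 87.185 = 0.17401

0.17401


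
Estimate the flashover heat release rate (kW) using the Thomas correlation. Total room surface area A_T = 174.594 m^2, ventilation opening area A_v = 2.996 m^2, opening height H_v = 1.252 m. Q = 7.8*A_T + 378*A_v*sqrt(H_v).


7.8*A_T = 1361.8
sqrt(H_v) = 1.1189
378*A_v*sqrt(H_v) = 1267.2
Q = 1361.8 + 1267.2 = 2629.0 kW

2629.0 kW


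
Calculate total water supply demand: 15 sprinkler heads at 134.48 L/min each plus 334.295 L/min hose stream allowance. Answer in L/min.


Sprinkler demand = 15 * 134.48 = 2017.2 L/min
Total = 2017.2 + 334.295 = 2351.495 L/min

2351.495 L/min


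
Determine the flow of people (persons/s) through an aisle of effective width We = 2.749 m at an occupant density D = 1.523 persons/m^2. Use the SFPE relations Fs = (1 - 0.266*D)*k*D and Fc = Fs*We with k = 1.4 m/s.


1 - 0.266*D = 1 - 0.266*1.523 = 0.59488
Fs = 0.59488 * 1.4 * 1.523 = 1.2684 persons/(s*m)
Fc = 1.2684 * 2.749 = 3.4869 persons/s

3.4869 persons/s


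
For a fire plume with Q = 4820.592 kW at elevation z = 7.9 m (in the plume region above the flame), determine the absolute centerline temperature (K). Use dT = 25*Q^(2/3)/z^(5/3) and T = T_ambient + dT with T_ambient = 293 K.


Q^(2/3) = 285.36
z^(5/3) = 31.336
dT = 25 * 285.36 / 31.336 = 227.66 K
T = 293 + 227.66 = 520.66 K

520.66 K


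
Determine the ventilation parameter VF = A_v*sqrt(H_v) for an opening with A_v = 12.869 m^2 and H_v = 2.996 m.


sqrt(H_v) = 1.7309
VF = 12.869 * 1.7309 = 22.275 m^(5/2)

22.275 m^(5/2)


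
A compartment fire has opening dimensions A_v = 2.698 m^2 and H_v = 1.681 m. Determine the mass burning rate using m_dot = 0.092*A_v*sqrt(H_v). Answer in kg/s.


sqrt(H_v) = 1.2965
m_dot = 0.092 * 2.698 * 1.2965 = 0.32182 kg/s

0.32182 kg/s


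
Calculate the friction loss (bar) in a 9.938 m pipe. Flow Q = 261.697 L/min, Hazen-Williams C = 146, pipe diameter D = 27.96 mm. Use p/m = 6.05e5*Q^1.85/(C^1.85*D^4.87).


Q^1.85 = 29712
C^1.85 = 10094
D^4.87 = 1.1082e+07
p/m = 0.16069 bar/m
p_total = 0.16069 * 9.938 = 1.5970 bar

1.5970 bar


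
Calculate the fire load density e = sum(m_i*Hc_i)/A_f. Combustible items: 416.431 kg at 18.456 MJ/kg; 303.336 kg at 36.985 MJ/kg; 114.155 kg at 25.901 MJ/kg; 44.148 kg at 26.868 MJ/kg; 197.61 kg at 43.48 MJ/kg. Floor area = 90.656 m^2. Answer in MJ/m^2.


Total energy = 416.431*18.456 + 303.336*36.985 + 114.155*25.901 + 44.148*26.868 + 197.61*43.48
= 7685.651 + 11218.88 + 2956.729 + 1186.168 + 8592.083
= 31639.51 MJ
e = 31639.51 / 90.656 = 349.01 MJ/m^2

349.01 MJ/m^2


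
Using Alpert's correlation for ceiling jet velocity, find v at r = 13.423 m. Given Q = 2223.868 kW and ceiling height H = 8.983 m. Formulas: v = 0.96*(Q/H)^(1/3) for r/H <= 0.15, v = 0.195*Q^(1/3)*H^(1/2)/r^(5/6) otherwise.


r/H = 13.423 / 8.983 = 1.4943
r/H > 0.15, so v = 0.195*Q^(1/3)*H^(1/2)/r^(5/6)
Q^(1/3) = 13.053
H^(1/2) = 2.9972
r^(5/6) = 8.7071
v = 0.195 * 13.053 * 2.9972 / 8.7071 = 0.87614 m/s

0.87614 m/s


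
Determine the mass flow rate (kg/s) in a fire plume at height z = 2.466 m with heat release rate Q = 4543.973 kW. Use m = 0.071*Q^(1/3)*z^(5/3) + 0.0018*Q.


Q^(1/3) = 16.563
z^(5/3) = 4.5011
First term = 0.071 * 16.563 * 4.5011 = 5.2933
Second term = 0.0018 * 4543.973 = 8.1792
m = 13.472 kg/s

13.472 kg/s


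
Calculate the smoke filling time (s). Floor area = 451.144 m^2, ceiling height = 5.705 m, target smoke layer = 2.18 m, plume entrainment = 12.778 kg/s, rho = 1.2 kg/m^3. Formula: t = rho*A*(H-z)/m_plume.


H - z = 3.525 m
t = 1.2 * 451.144 * 3.525 / 12.778 = 149.35 s

149.35 s


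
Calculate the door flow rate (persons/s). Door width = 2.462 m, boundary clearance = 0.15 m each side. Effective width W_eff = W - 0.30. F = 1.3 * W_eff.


W_eff = 2.462 - 0.30 = 2.162 m
F = 1.3 * 2.162 = 2.8106 persons/s

2.8106 persons/s


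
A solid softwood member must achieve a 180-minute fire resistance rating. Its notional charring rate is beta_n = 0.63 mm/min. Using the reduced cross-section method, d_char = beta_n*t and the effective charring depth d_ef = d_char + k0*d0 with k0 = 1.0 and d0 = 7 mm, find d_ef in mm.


d_char = 0.63 * 180 = 113.4 mm
d_ef = 113.4 + 1.0*7 = 120.4 mm

120.4 mm


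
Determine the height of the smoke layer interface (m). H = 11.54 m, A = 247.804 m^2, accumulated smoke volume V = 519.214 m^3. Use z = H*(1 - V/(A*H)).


V/(A*H) = 0.18157
1 - 0.18157 = 0.81843
z = 11.54 * 0.81843 = 9.4447 m

9.4447 m


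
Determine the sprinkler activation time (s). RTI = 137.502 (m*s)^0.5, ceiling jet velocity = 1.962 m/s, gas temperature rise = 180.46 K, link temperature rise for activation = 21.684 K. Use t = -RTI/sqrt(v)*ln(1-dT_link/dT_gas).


dT_link/dT_gas = 0.12016
ln(1 - 0.12016) = -0.12801
t = -137.502 / sqrt(1.962) * -0.12801 = 12.567 s

12.567 s


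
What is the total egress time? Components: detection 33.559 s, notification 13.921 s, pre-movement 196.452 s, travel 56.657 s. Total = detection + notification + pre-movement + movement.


Total = 33.559 + 13.921 + 196.452 + 56.657 = 300.589 s

300.589 s


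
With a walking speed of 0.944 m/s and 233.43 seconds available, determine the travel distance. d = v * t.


d = 0.944 * 233.43 = 220.36 m

220.36 m


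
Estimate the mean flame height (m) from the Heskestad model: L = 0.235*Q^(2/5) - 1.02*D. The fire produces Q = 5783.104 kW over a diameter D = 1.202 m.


Q^(2/5) = 31.979
0.235 * Q^(2/5) = 7.5151
1.02 * D = 1.2260
L = 6.2890 m

6.2890 m


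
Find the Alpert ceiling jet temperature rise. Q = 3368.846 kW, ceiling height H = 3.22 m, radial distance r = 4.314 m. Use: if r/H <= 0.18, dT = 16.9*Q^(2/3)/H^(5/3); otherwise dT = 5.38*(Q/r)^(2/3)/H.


r/H = 4.314 / 3.22 = 1.3398
r/H > 0.18, so dT = 5.38*(Q/r)^(2/3)/H
Q/r = 780.91
(Q/r)^(2/3) = 84.801
dT = 5.38 * 84.801 / 3.22 = 141.69 K

141.69 K


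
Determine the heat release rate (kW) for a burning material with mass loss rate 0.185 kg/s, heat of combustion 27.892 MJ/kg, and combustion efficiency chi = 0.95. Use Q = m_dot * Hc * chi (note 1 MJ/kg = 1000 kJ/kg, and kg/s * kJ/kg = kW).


Hc = 27.892 MJ/kg = 27.892 * 1000 kJ/kg = 27892 kJ/kg
Q = 0.185 kg/s * 27892 kJ/kg * 0.95 = 4902.019 kW

4902.019 kW


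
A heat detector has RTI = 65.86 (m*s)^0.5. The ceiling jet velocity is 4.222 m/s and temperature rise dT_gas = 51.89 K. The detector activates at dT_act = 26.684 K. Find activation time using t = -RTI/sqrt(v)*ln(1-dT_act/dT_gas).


dT_act/dT_gas = 0.51424
ln(1 - 0.51424) = -0.72204
t = -65.86 / sqrt(4.222) * -0.72204 = 23.143 s

23.143 s


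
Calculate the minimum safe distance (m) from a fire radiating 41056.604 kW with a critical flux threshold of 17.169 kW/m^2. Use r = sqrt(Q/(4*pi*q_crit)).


4*pi*q_crit = 215.75
Q/(4*pi*q_crit) = 190.30
r = sqrt(190.30) = 13.795 m

13.795 m


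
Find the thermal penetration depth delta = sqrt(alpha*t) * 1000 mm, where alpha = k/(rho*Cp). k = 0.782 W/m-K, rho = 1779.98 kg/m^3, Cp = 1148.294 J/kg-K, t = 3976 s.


alpha = 0.782 / (1779.98 * 1148.294) = 3.8259e-07 m^2/s
alpha * t = 0.0015212
delta = sqrt(0.0015212) * 1000 = 39.003 mm

39.003 mm


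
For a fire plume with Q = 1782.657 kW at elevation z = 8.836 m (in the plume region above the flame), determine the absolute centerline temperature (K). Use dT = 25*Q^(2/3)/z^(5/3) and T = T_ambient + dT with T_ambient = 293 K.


Q^(2/3) = 147.02
z^(5/3) = 37.765
dT = 25 * 147.02 / 37.765 = 97.325 K
T = 293 + 97.325 = 390.33 K

390.33 K


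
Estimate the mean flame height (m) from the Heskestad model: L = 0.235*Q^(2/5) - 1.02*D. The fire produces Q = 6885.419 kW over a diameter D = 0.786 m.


Q^(2/5) = 34.290
0.235 * Q^(2/5) = 8.0582
1.02 * D = 0.80172
L = 7.2565 m

7.2565 m


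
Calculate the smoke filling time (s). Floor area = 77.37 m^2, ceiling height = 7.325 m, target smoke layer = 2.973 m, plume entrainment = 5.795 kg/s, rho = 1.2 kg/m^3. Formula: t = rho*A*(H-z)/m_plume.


H - z = 4.352 m
t = 1.2 * 77.37 * 4.352 / 5.795 = 69.725 s

69.725 s


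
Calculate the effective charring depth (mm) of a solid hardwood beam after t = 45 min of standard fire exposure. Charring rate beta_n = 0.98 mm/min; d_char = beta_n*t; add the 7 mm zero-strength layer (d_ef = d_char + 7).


d_char = 0.98 * 45 = 44.1 mm
d_ef = 44.1 + 1.0*7 = 51.1 mm

51.1 mm


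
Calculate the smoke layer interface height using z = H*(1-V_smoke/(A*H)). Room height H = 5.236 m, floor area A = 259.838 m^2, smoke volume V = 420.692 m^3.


V/(A*H) = 0.30922
1 - 0.30922 = 0.69078
z = 5.236 * 0.69078 = 3.6169 m

3.6169 m


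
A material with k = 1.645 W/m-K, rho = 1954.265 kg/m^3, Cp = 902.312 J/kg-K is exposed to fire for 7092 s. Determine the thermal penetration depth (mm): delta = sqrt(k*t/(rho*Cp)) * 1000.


alpha = 1.645 / (1954.265 * 902.312) = 9.3288e-07 m^2/s
alpha * t = 0.0066160
delta = sqrt(0.0066160) * 1000 = 81.339 mm

81.339 mm


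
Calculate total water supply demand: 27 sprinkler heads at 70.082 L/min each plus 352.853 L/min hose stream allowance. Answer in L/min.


Sprinkler demand = 27 * 70.082 = 1892.214 L/min
Total = 1892.214 + 352.853 = 2245.067 L/min

2245.067 L/min


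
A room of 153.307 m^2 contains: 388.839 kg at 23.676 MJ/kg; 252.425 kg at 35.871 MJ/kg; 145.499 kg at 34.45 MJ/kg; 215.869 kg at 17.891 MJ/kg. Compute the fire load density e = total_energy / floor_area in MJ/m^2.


Total energy = 388.839*23.676 + 252.425*35.871 + 145.499*34.45 + 215.869*17.891
= 9206.152 + 9054.737 + 5012.441 + 3862.112
= 27135.44 MJ
e = 27135.44 / 153.307 = 177.00 MJ/m^2

177.00 MJ/m^2


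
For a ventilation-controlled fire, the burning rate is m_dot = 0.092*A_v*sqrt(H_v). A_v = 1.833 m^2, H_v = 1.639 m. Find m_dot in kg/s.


sqrt(H_v) = 1.2802
m_dot = 0.092 * 1.833 * 1.2802 = 0.21589 kg/s

0.21589 kg/s


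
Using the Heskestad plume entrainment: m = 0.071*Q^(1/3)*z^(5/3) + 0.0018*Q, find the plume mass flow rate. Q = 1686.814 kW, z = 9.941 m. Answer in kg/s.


Q^(1/3) = 11.904
z^(5/3) = 45.960
First term = 0.071 * 11.904 * 45.960 = 38.845
Second term = 0.0018 * 1686.814 = 3.0363
m = 41.881 kg/s

41.881 kg/s


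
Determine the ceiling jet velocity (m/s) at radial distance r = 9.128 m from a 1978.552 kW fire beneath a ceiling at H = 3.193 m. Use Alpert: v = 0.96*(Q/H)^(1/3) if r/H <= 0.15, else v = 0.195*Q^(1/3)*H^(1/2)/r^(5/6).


r/H = 9.128 / 3.193 = 2.8588
r/H > 0.15, so v = 0.195*Q^(1/3)*H^(1/2)/r^(5/6)
Q^(1/3) = 12.554
H^(1/2) = 1.7869
r^(5/6) = 6.3141
v = 0.195 * 12.554 * 1.7869 / 6.3141 = 0.69279 m/s

0.69279 m/s


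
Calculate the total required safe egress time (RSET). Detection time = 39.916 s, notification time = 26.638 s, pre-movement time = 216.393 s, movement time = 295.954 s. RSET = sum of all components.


Total = 39.916 + 26.638 + 216.393 + 295.954 = 578.901 s

578.901 s


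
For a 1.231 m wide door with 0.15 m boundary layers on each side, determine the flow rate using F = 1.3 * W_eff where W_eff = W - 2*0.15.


W_eff = 1.231 - 0.30 = 0.931 m
F = 1.3 * 0.931 = 1.2103 persons/s

1.2103 persons/s


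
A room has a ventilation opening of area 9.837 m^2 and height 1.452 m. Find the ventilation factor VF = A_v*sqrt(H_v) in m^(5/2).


sqrt(H_v) = 1.2050
VF = 9.837 * 1.2050 = 11.853 m^(5/2)

11.853 m^(5/2)


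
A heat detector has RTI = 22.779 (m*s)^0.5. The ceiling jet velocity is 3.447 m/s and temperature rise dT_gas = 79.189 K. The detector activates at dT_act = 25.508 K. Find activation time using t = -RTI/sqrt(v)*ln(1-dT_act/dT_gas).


dT_act/dT_gas = 0.32212
ln(1 - 0.32212) = -0.38878
t = -22.779 / sqrt(3.447) * -0.38878 = 4.7700 s

4.7700 s


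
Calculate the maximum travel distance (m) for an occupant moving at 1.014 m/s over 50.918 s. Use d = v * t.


d = 1.014 * 50.918 = 51.631 m

51.631 m


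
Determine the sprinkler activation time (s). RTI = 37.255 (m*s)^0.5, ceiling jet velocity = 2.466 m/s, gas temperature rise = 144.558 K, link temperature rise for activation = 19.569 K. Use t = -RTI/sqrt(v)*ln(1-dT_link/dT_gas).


dT_link/dT_gas = 0.13537
ln(1 - 0.13537) = -0.14546
t = -37.255 / sqrt(2.466) * -0.14546 = 3.4508 s

3.4508 s


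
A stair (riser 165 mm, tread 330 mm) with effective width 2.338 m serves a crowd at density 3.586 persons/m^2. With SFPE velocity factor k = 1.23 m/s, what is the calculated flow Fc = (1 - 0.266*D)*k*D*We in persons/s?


1 - 0.266*D = 1 - 0.266*3.586 = 0.046124
Fs = 0.046124 * 1.23 * 3.586 = 0.20344 persons/(s*m)
Fc = 0.20344 * 2.338 = 0.47565 persons/s

0.47565 persons/s


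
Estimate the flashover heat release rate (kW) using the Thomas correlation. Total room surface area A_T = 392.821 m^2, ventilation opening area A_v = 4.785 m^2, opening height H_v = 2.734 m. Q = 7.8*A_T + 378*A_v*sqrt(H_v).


7.8*A_T = 3064.0
sqrt(H_v) = 1.6535
378*A_v*sqrt(H_v) = 2990.7
Q = 3064.0 + 2990.7 = 6054.7 kW

6054.7 kW


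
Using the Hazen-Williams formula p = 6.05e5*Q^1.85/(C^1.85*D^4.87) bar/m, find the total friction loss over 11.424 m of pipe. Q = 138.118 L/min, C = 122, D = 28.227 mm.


Q^1.85 = 9108.8
C^1.85 = 7240.5
D^4.87 = 1.1607e+07
p/m = 0.065572 bar/m
p_total = 0.065572 * 11.424 = 0.74909 bar

0.74909 bar


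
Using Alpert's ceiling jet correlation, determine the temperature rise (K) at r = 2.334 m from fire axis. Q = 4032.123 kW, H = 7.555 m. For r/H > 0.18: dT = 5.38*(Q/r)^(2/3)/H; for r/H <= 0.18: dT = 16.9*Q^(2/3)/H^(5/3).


r/H = 2.334 / 7.555 = 0.30893
r/H > 0.18, so dT = 5.38*(Q/r)^(2/3)/H
Q/r = 1727.6
(Q/r)^(2/3) = 143.98
dT = 5.38 * 143.98 / 7.555 = 102.53 K

102.53 K


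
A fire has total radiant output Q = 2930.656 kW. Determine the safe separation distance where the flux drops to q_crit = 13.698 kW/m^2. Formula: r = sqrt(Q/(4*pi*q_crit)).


4*pi*q_crit = 172.13
Q/(4*pi*q_crit) = 17.025
r = sqrt(17.025) = 4.1262 m

4.1262 m


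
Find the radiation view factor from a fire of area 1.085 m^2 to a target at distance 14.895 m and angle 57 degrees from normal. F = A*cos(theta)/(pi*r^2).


cos(57 deg) = 0.54464
pi*r^2 = 697.00
F = 1.085 * 0.54464 / 697.00 = 0.00084783

0.00084783


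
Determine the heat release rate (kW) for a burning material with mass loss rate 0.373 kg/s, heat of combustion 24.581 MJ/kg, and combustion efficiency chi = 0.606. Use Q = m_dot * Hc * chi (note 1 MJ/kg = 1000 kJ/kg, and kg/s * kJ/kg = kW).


Hc = 24.581 MJ/kg = 24.581 * 1000 kJ/kg = 24581 kJ/kg
Q = 0.373 kg/s * 24581 kJ/kg * 0.606 = 5556.2 kW

5556.2 kW


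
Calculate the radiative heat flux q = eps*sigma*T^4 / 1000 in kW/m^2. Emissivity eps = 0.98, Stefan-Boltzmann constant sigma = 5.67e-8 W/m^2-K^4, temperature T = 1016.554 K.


T^4 = 1.0679e+12
q = 0.98 * 5.67e-8 * 1.0679e+12 / 1000 = 59.338 kW/m^2

59.338 kW/m^2


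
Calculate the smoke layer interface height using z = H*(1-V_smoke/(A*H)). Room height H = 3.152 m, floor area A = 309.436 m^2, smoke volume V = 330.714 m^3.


V/(A*H) = 0.33907
1 - 0.33907 = 0.66093
z = 3.152 * 0.66093 = 2.0832 m

2.0832 m


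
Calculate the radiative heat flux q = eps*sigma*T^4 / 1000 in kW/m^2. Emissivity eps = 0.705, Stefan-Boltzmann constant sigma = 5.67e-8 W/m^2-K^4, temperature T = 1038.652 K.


T^4 = 1.1638e+12
q = 0.705 * 5.67e-8 * 1.1638e+12 / 1000 = 46.521 kW/m^2

46.521 kW/m^2


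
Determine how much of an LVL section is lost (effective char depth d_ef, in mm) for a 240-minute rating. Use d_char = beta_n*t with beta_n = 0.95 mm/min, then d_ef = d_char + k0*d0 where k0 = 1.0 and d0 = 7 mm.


d_char = 0.95 * 240 = 228 mm
d_ef = 228 + 1.0*7 = 235 mm

235 mm


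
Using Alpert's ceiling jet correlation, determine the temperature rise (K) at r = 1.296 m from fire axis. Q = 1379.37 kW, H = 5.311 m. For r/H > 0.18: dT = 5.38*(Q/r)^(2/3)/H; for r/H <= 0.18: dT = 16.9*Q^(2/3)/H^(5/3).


r/H = 1.296 / 5.311 = 0.24402
r/H > 0.18, so dT = 5.38*(Q/r)^(2/3)/H
Q/r = 1064.3
(Q/r)^(2/3) = 104.24
dT = 5.38 * 104.24 / 5.311 = 105.60 K

105.60 K


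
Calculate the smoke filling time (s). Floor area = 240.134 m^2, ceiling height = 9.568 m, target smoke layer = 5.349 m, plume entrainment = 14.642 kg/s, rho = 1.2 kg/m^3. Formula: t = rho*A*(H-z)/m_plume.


H - z = 4.219 m
t = 1.2 * 240.134 * 4.219 / 14.642 = 83.032 s

83.032 s


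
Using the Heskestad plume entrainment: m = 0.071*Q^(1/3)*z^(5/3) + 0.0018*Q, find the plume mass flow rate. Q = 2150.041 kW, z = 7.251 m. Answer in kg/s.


Q^(1/3) = 12.907
z^(5/3) = 27.164
First term = 0.071 * 12.907 * 27.164 = 24.893
Second term = 0.0018 * 2150.041 = 3.8701
m = 28.763 kg/s

28.763 kg/s


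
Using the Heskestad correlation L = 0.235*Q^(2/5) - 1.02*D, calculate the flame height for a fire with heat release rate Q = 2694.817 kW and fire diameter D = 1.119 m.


Q^(2/5) = 23.562
0.235 * Q^(2/5) = 5.5371
1.02 * D = 1.1414
L = 4.3957 m

4.3957 m


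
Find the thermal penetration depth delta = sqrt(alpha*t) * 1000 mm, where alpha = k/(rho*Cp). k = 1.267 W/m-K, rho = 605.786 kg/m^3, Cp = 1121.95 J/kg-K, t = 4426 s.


alpha = 1.267 / (605.786 * 1121.95) = 1.8642e-06 m^2/s
alpha * t = 0.0082508
delta = sqrt(0.0082508) * 1000 = 90.834 mm

90.834 mm


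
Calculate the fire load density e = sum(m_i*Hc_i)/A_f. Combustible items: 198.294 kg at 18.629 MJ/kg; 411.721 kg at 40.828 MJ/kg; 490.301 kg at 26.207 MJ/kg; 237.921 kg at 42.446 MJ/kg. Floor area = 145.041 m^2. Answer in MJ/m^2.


Total energy = 198.294*18.629 + 411.721*40.828 + 490.301*26.207 + 237.921*42.446
= 3694.019 + 16809.74 + 12849.32 + 10098.79
= 43451.88 MJ
e = 43451.88 / 145.041 = 299.58 MJ/m^2

299.58 MJ/m^2


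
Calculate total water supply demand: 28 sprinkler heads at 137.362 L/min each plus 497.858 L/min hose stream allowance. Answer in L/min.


Sprinkler demand = 28 * 137.362 = 3846.136 L/min
Total = 3846.136 + 497.858 = 4343.994 L/min

4343.994 L/min


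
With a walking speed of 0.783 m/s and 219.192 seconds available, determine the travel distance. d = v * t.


d = 0.783 * 219.192 = 171.63 m

171.63 m


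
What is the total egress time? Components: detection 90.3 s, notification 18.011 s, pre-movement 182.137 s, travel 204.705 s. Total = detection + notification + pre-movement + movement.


Total = 90.3 + 18.011 + 182.137 + 204.705 = 495.153 s

495.153 s


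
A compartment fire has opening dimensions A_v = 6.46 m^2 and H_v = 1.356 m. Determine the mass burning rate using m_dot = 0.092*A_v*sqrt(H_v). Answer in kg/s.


sqrt(H_v) = 1.1645
m_dot = 0.092 * 6.46 * 1.1645 = 0.69207 kg/s

0.69207 kg/s


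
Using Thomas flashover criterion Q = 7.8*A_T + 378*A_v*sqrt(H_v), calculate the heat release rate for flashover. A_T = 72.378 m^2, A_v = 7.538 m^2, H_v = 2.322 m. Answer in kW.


7.8*A_T = 564.55
sqrt(H_v) = 1.5238
378*A_v*sqrt(H_v) = 4341.9
Q = 564.55 + 4341.9 = 4906.4 kW

4906.4 kW


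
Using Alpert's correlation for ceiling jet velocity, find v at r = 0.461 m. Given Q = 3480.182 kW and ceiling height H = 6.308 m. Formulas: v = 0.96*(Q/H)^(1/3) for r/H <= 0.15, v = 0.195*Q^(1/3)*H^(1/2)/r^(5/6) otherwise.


r/H = 0.461 / 6.308 = 0.073082
r/H <= 0.15, so v = 0.96*(Q/H)^(1/3)
Q/H = 551.71
(Q/H)^(1/3) = 8.2017
v = 0.96 * 8.2017 = 7.8736 m/s

7.8736 m/s


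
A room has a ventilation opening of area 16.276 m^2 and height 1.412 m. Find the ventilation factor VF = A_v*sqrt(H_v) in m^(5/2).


sqrt(H_v) = 1.1883
VF = 16.276 * 1.1883 = 19.340 m^(5/2)

19.340 m^(5/2)


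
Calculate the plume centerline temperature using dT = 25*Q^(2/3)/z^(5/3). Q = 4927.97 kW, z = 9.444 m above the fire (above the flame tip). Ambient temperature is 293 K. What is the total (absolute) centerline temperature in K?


Q^(2/3) = 289.59
z^(5/3) = 42.195
dT = 25 * 289.59 / 42.195 = 171.58 K
T = 293 + 171.58 = 464.58 K

464.58 K


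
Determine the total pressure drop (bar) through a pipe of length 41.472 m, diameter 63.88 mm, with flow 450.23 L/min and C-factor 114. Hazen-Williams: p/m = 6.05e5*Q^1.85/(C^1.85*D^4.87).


Q^1.85 = 81069
C^1.85 = 6386.7
D^4.87 = 6.1962e+08
p/m = 0.012394 bar/m
p_total = 0.012394 * 41.472 = 0.51400 bar

0.51400 bar


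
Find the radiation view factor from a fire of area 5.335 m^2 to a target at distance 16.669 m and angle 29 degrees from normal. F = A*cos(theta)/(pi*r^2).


cos(29 deg) = 0.87462
pi*r^2 = 872.91
F = 5.335 * 0.87462 / 872.91 = 0.0053455

0.0053455


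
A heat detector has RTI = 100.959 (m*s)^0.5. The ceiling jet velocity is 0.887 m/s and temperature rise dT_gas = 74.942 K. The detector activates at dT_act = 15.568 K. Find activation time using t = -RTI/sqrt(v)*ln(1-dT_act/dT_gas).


dT_act/dT_gas = 0.20773
ln(1 - 0.20773) = -0.23286
t = -100.959 / sqrt(0.887) * -0.23286 = 24.962 s

24.962 s


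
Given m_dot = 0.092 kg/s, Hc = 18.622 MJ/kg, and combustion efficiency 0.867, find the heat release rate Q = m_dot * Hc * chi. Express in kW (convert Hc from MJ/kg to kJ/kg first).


Hc = 18.622 MJ/kg = 18.622 * 1000 kJ/kg = 18622 kJ/kg
Q = 0.092 kg/s * 18622 kJ/kg * 0.867 = 1485.4 kW

1485.4 kW


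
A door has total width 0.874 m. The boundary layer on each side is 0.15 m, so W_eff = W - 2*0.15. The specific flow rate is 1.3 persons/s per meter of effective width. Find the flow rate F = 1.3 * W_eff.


W_eff = 0.874 - 0.30 = 0.574 m
F = 1.3 * 0.574 = 0.74620 persons/s

0.74620 persons/s


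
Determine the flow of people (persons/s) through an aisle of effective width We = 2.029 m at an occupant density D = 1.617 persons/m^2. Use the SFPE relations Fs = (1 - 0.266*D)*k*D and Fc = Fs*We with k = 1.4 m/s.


1 - 0.266*D = 1 - 0.266*1.617 = 0.56988
Fs = 0.56988 * 1.4 * 1.617 = 1.2901 persons/(s*m)
Fc = 1.2901 * 2.029 = 2.6176 persons/s

2.6176 persons/s


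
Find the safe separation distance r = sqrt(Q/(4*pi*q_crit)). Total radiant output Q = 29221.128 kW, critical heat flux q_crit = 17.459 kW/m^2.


4*pi*q_crit = 219.40
Q/(4*pi*q_crit) = 133.19
r = sqrt(133.19) = 11.541 m

11.541 m


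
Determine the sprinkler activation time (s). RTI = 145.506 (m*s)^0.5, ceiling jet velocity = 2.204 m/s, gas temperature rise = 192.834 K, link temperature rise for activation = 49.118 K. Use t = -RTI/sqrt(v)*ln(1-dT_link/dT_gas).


dT_link/dT_gas = 0.25472
ln(1 - 0.25472) = -0.29399
t = -145.506 / sqrt(2.204) * -0.29399 = 28.814 s

28.814 s


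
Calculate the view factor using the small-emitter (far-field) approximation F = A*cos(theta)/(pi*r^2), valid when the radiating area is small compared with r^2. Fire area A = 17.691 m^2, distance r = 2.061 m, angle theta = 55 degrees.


cos(55 deg) = 0.57358
pi*r^2 = 13.345
F = 17.691 * 0.57358 / 13.345 = 0.76039

0.76039


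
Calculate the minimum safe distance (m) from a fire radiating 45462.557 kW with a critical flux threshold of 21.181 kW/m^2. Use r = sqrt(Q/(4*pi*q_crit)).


4*pi*q_crit = 266.17
Q/(4*pi*q_crit) = 170.80
r = sqrt(170.80) = 13.069 m

13.069 m


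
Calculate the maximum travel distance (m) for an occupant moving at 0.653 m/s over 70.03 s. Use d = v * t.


d = 0.653 * 70.03 = 45.730 m

45.730 m


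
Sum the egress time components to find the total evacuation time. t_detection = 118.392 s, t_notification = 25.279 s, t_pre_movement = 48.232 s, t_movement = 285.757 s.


Total = 118.392 + 25.279 + 48.232 + 285.757 = 477.66 s

477.66 s


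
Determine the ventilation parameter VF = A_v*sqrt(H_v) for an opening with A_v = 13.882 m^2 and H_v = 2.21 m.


sqrt(H_v) = 1.4866
VF = 13.882 * 1.4866 = 20.637 m^(5/2)

20.637 m^(5/2)


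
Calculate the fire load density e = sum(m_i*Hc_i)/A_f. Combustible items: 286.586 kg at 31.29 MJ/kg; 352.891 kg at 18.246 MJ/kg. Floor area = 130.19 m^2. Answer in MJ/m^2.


Total energy = 286.586*31.29 + 352.891*18.246
= 8967.276 + 6438.849
= 15406.13 MJ
e = 15406.13 / 130.19 = 118.34 MJ/m^2

118.34 MJ/m^2


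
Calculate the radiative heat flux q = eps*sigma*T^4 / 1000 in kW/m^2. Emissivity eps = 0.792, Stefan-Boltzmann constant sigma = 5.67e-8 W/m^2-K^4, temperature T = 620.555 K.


T^4 = 1.4829e+11
q = 0.792 * 5.67e-8 * 1.4829e+11 / 1000 = 6.6593 kW/m^2

6.6593 kW/m^2


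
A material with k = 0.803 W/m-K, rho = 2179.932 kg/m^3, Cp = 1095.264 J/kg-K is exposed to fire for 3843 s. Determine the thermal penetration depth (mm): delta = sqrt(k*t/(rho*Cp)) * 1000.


alpha = 0.803 / (2179.932 * 1095.264) = 3.3632e-07 m^2/s
alpha * t = 0.0012925
delta = sqrt(0.0012925) * 1000 = 35.951 mm

35.951 mm


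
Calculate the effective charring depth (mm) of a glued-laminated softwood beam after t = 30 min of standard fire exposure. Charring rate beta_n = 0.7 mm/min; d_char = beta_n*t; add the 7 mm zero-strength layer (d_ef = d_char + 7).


d_char = 0.7 * 30 = 21 mm
d_ef = 21 + 1.0*7 = 28 mm

28 mm


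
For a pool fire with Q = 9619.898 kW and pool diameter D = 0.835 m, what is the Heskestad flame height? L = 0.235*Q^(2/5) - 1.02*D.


Q^(2/5) = 39.198
0.235 * Q^(2/5) = 9.2116
1.02 * D = 0.85170
L = 8.3599 m

8.3599 m


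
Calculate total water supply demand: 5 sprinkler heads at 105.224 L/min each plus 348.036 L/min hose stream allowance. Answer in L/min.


Sprinkler demand = 5 * 105.224 = 526.12 L/min
Total = 526.12 + 348.036 = 874.156 L/min

874.156 L/min


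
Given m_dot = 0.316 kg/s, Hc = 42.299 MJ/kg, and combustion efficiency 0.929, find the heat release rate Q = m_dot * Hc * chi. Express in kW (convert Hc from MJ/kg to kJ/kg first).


Hc = 42.299 MJ/kg = 42.299 * 1000 kJ/kg = 42299 kJ/kg
Q = 0.316 kg/s * 42299 kJ/kg * 0.929 = 12417 kW

12417 kW


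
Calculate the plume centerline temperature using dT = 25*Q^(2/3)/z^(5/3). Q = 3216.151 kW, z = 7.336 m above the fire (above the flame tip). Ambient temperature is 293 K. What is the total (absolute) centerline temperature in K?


Q^(2/3) = 217.88
z^(5/3) = 27.697
dT = 25 * 217.88 / 27.697 = 196.67 K
T = 293 + 196.67 = 489.67 K

489.67 K


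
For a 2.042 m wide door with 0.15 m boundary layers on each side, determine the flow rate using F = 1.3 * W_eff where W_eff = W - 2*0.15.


W_eff = 2.042 - 0.30 = 1.742 m
F = 1.3 * 1.742 = 2.2646 persons/s

2.2646 persons/s


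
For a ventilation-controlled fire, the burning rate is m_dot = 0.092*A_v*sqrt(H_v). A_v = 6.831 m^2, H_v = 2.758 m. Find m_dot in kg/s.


sqrt(H_v) = 1.6607
m_dot = 0.092 * 6.831 * 1.6607 = 1.0437 kg/s

1.0437 kg/s


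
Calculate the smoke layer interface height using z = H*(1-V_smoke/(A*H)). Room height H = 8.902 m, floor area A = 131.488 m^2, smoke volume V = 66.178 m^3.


V/(A*H) = 0.056538
1 - 0.056538 = 0.94346
z = 8.902 * 0.94346 = 8.3987 m

8.3987 m


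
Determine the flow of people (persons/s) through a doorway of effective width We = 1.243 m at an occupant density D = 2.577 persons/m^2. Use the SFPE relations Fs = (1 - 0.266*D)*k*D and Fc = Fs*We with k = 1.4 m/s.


1 - 0.266*D = 1 - 0.266*2.577 = 0.31452
Fs = 0.31452 * 1.4 * 2.577 = 1.1347 persons/(s*m)
Fc = 1.1347 * 1.243 = 1.4105 persons/s

1.4105 persons/s


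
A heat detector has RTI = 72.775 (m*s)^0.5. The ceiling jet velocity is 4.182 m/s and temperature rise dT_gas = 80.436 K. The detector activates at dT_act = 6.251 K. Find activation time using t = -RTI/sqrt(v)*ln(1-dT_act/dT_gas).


dT_act/dT_gas = 0.077714
ln(1 - 0.077714) = -0.080900
t = -72.775 / sqrt(4.182) * -0.080900 = 2.8790 s

2.8790 s


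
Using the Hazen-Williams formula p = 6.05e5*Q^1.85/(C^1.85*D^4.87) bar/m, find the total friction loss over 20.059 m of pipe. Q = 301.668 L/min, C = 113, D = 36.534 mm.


Q^1.85 = 38648
C^1.85 = 6283.4
D^4.87 = 4.0770e+07
p/m = 0.091275 bar/m
p_total = 0.091275 * 20.059 = 1.8309 bar

1.8309 bar


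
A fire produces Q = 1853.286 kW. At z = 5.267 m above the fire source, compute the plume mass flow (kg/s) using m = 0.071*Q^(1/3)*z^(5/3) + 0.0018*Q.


Q^(1/3) = 12.283
z^(5/3) = 15.944
First term = 0.071 * 12.283 * 15.944 = 13.905
Second term = 0.0018 * 1853.286 = 3.3359
m = 17.241 kg/s

17.241 kg/s


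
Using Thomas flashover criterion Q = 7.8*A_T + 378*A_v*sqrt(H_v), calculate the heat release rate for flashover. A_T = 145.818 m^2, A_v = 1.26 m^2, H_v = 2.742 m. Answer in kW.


7.8*A_T = 1137.4
sqrt(H_v) = 1.6559
378*A_v*sqrt(H_v) = 788.67
Q = 1137.4 + 788.67 = 1926.1 kW

1926.1 kW
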